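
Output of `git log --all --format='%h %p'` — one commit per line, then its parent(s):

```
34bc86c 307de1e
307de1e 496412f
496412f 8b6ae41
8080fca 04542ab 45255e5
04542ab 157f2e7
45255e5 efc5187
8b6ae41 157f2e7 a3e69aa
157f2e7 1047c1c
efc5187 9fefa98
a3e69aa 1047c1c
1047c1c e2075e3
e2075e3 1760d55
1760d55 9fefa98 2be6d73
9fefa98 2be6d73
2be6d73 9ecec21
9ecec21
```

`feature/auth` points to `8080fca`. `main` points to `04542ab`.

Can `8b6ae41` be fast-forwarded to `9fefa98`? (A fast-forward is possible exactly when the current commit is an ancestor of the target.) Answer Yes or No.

No

A fast-forward from 8b6ae41 to 9fefa98 is possible iff 8b6ae41 is an ancestor of 9fefa98.
Ancestors of 9fefa98: {2be6d73, 9ecec21, 9fefa98}.
8b6ae41 is not among them, so fast-forward is not possible.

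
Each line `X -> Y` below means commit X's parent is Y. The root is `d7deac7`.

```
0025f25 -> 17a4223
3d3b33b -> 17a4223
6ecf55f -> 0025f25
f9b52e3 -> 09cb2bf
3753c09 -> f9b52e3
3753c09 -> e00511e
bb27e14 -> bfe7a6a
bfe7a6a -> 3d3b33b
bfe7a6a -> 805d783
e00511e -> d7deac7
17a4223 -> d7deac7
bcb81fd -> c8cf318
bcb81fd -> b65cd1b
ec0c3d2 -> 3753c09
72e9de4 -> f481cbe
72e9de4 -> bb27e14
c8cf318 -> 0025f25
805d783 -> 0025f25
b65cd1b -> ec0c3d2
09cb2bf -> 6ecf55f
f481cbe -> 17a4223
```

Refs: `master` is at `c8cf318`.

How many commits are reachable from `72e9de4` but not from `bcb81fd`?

Reachable from 72e9de4: {0025f25, 17a4223, 3d3b33b, 72e9de4, 805d783, bb27e14, bfe7a6a, d7deac7, f481cbe}.
Reachable from bcb81fd: {0025f25, 09cb2bf, 17a4223, 3753c09, 6ecf55f, b65cd1b, bcb81fd, c8cf318, d7deac7, e00511e, ec0c3d2, f9b52e3}.
In 72e9de4's history but not bcb81fd's: {3d3b33b, 72e9de4, 805d783, bb27e14, bfe7a6a, f481cbe} — 6 commits.

6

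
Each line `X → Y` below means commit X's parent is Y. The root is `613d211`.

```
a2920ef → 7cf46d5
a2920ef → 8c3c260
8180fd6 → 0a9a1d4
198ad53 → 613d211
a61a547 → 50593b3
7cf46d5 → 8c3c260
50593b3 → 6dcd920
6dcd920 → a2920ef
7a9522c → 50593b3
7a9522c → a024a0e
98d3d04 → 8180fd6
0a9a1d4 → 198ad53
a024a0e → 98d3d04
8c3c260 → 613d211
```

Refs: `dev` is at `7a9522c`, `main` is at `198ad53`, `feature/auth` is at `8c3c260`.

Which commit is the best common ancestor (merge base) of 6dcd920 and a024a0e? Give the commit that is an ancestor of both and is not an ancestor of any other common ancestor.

613d211

Ancestors of 6dcd920: {613d211, 6dcd920, 7cf46d5, 8c3c260, a2920ef}.
Ancestors of a024a0e: {0a9a1d4, 198ad53, 613d211, 8180fd6, 98d3d04, a024a0e}.
Common ancestors: {613d211}.
The only common ancestor is 613d211, so it is the merge base.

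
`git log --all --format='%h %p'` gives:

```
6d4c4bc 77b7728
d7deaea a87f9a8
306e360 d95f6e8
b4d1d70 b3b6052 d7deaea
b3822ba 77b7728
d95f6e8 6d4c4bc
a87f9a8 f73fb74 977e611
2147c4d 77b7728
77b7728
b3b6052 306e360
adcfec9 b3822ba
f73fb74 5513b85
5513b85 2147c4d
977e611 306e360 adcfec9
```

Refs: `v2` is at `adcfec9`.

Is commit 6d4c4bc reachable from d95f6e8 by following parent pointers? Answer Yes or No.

Yes

Ancestors of d95f6e8 (commits reachable by following parents): {6d4c4bc, 77b7728, d95f6e8}.
6d4c4bc is in that set, so it is an ancestor of d95f6e8.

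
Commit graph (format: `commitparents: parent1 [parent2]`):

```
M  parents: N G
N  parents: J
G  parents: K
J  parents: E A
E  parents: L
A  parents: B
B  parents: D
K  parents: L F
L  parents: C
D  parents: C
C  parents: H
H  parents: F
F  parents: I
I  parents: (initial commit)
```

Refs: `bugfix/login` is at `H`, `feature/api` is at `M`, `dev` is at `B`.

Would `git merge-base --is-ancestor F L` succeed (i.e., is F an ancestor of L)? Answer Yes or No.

Ancestors of L (commits reachable by following parents): {C, F, H, I, L}.
F is in that set, so it is an ancestor of L.

Yes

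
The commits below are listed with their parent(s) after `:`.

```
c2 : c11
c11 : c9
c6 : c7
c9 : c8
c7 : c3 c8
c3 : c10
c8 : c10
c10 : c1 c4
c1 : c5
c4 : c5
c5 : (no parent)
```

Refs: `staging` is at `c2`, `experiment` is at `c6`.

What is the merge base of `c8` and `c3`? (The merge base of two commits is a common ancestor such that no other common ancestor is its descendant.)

c10

Ancestors of c8: {c1, c10, c4, c5, c8}.
Ancestors of c3: {c1, c10, c3, c4, c5}.
Common ancestors: {c1, c10, c4, c5}.
Among these, c10 is not an ancestor of any other common ancestor — it is the merge base.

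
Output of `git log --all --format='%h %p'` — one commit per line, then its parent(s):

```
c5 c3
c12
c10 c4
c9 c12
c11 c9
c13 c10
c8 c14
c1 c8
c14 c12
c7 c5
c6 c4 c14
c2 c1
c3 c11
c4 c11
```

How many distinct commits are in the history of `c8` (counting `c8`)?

3

Walking parent pointers from c8: reachable set = {c12, c14, c8}.
That is 3 commits.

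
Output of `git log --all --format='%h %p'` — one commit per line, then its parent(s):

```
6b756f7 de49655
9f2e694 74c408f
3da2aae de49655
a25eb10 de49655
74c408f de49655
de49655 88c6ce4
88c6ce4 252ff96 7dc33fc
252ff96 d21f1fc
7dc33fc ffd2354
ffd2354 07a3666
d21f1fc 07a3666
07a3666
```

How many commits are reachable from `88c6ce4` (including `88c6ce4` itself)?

Walking parent pointers from 88c6ce4: reachable set = {07a3666, 252ff96, 7dc33fc, 88c6ce4, d21f1fc, ffd2354}.
That is 6 commits.

6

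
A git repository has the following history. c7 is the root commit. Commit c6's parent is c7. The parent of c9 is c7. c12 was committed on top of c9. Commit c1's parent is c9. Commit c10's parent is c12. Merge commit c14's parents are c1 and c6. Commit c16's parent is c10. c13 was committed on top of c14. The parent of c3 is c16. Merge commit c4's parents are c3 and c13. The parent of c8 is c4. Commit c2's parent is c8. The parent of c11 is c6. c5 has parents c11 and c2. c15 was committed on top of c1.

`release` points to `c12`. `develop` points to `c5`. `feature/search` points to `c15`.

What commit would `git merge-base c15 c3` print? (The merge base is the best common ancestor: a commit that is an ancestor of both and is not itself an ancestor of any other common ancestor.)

c9

Ancestors of c15: {c1, c15, c7, c9}.
Ancestors of c3: {c10, c12, c16, c3, c7, c9}.
Common ancestors: {c7, c9}.
Among these, c9 is not an ancestor of any other common ancestor — it is the merge base.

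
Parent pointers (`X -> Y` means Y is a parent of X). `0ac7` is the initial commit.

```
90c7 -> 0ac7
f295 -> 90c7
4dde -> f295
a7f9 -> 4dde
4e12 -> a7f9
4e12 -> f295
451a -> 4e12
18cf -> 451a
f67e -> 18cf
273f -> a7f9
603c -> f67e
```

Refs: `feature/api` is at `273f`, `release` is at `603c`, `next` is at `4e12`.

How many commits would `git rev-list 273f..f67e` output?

4

Reachable from f67e: {0ac7, 18cf, 451a, 4dde, 4e12, 90c7, a7f9, f295, f67e}.
Reachable from 273f: {0ac7, 273f, 4dde, 90c7, a7f9, f295}.
In f67e's history but not 273f's: {18cf, 451a, 4e12, f67e} — 4 commits.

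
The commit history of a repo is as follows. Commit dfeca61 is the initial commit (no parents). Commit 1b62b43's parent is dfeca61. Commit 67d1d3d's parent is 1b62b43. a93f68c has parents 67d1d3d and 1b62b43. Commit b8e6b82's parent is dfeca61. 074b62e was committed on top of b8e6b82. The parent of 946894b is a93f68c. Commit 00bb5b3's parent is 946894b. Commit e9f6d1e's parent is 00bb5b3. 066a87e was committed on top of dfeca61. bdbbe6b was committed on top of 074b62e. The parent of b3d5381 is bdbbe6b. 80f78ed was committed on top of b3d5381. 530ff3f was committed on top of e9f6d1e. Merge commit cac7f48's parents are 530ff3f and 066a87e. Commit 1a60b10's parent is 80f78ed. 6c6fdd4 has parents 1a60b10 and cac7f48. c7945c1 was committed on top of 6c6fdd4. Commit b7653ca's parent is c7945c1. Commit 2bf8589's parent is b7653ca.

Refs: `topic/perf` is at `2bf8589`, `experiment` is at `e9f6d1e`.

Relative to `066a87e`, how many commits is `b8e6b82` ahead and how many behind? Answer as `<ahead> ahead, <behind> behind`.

1 ahead, 1 behind

Reachable from b8e6b82: {b8e6b82, dfeca61}.
Reachable from 066a87e: {066a87e, dfeca61}.
Only in b8e6b82's history (ahead): {b8e6b82} — 1.
Only in 066a87e's history (behind): {066a87e} — 1.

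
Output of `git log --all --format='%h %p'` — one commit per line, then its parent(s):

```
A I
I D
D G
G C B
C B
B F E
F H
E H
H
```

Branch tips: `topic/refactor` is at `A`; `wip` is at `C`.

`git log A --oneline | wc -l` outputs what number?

Walking parent pointers from A: reachable set = {A, B, C, D, E, F, G, H, I}.
That is 9 commits.

9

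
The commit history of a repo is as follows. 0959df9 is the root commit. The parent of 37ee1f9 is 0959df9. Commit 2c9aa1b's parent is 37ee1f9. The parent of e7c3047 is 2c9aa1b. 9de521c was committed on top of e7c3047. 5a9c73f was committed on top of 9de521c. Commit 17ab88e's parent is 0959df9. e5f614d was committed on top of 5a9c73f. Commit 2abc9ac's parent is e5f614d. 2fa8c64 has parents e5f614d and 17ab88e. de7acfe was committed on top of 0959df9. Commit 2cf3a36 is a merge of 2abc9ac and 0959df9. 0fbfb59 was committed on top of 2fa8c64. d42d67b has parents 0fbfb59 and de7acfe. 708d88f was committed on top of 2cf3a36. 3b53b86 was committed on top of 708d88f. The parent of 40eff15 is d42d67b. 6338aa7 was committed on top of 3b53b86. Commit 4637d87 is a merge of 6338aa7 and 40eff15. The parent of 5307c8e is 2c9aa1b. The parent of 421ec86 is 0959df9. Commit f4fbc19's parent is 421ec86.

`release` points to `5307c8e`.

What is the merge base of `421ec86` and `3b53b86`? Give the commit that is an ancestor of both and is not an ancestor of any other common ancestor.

0959df9

Ancestors of 421ec86: {0959df9, 421ec86}.
Ancestors of 3b53b86: {0959df9, 2abc9ac, 2c9aa1b, 2cf3a36, 37ee1f9, 3b53b86, 5a9c73f, 708d88f, 9de521c, e5f614d, e7c3047}.
Common ancestors: {0959df9}.
The only common ancestor is 0959df9, so it is the merge base.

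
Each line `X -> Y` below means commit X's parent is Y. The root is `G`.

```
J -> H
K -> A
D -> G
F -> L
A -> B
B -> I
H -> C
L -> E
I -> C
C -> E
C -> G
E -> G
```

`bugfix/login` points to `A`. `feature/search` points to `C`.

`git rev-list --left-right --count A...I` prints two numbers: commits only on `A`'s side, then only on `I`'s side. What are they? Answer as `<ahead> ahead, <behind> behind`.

2 ahead, 0 behind

Reachable from A: {A, B, C, E, G, I}.
Reachable from I: {C, E, G, I}.
Only in A's history (ahead): {A, B} — 2.
Only in I's history (behind): {} — 0.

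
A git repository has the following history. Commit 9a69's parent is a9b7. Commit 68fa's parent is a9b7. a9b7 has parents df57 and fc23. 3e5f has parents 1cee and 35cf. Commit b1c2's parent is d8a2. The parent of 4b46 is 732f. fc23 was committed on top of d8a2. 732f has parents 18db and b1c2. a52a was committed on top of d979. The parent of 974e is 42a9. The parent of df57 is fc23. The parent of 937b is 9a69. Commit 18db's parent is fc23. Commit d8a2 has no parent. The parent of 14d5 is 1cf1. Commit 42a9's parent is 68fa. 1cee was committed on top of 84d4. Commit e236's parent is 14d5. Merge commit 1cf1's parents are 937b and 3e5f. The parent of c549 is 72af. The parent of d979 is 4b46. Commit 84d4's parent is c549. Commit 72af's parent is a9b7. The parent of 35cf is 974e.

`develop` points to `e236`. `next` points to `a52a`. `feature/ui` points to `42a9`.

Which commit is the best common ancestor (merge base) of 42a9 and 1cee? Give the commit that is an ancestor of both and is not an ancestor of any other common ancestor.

Ancestors of 42a9: {42a9, 68fa, a9b7, d8a2, df57, fc23}.
Ancestors of 1cee: {1cee, 72af, 84d4, a9b7, c549, d8a2, df57, fc23}.
Common ancestors: {a9b7, d8a2, df57, fc23}.
Among these, a9b7 is not an ancestor of any other common ancestor — it is the merge base.

a9b7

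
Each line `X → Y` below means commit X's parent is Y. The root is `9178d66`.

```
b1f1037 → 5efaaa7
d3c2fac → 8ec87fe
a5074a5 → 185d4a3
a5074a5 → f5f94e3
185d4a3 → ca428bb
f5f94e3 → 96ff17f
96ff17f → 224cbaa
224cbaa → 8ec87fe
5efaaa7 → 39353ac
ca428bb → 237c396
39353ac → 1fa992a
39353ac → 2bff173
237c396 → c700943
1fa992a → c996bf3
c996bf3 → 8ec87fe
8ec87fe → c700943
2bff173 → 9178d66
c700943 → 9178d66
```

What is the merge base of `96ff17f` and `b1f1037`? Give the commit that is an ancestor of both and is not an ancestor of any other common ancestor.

8ec87fe

Ancestors of 96ff17f: {224cbaa, 8ec87fe, 9178d66, 96ff17f, c700943}.
Ancestors of b1f1037: {1fa992a, 2bff173, 39353ac, 5efaaa7, 8ec87fe, 9178d66, b1f1037, c700943, c996bf3}.
Common ancestors: {8ec87fe, 9178d66, c700943}.
Among these, 8ec87fe is not an ancestor of any other common ancestor — it is the merge base.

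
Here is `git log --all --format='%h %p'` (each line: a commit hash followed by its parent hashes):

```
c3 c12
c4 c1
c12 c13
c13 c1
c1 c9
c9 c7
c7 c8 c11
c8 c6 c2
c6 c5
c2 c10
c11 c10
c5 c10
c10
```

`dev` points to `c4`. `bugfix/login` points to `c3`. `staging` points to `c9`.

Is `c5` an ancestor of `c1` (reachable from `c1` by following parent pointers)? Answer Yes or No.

Ancestors of c1 (commits reachable by following parents): {c1, c10, c11, c2, c5, c6, c7, c8, c9}.
c5 is in that set, so it is an ancestor of c1.

Yes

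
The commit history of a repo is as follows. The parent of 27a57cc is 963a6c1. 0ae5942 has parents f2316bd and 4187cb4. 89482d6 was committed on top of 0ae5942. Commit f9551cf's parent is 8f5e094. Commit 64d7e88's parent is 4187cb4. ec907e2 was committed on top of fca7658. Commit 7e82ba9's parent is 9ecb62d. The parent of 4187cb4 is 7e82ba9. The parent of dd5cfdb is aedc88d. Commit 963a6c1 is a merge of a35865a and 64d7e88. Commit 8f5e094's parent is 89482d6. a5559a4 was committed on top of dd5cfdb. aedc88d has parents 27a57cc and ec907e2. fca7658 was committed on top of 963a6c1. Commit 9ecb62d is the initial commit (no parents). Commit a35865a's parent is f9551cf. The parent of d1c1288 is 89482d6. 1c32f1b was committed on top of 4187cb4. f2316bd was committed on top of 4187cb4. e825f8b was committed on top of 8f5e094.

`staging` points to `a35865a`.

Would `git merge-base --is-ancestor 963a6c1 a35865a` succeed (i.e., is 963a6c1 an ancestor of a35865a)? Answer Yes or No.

No

Ancestors of a35865a: {0ae5942, 4187cb4, 7e82ba9, 89482d6, 8f5e094, 9ecb62d, a35865a, f2316bd, f9551cf}.
963a6c1 is not in that set, so it is not an ancestor of a35865a.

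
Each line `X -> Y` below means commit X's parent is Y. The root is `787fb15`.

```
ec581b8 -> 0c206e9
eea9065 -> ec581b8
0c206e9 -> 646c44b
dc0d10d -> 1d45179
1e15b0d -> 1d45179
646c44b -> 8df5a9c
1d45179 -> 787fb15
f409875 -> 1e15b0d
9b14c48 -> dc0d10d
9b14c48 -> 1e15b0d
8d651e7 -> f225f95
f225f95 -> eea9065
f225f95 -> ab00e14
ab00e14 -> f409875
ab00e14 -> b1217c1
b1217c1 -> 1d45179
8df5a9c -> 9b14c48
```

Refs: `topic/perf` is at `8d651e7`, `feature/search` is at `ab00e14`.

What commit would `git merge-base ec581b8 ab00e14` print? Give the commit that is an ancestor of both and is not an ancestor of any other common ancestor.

1e15b0d

Ancestors of ec581b8: {0c206e9, 1d45179, 1e15b0d, 646c44b, 787fb15, 8df5a9c, 9b14c48, dc0d10d, ec581b8}.
Ancestors of ab00e14: {1d45179, 1e15b0d, 787fb15, ab00e14, b1217c1, f409875}.
Common ancestors: {1d45179, 1e15b0d, 787fb15}.
Among these, 1e15b0d is not an ancestor of any other common ancestor — it is the merge base.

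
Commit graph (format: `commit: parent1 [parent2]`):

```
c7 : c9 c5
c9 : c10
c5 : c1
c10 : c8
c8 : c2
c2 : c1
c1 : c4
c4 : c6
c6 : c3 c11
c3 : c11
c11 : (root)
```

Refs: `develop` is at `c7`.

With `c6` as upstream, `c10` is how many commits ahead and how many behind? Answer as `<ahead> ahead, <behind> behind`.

5 ahead, 0 behind

Reachable from c10: {c1, c10, c11, c2, c3, c4, c6, c8}.
Reachable from c6: {c11, c3, c6}.
Only in c10's history (ahead): {c1, c10, c2, c4, c8} — 5.
Only in c6's history (behind): {} — 0.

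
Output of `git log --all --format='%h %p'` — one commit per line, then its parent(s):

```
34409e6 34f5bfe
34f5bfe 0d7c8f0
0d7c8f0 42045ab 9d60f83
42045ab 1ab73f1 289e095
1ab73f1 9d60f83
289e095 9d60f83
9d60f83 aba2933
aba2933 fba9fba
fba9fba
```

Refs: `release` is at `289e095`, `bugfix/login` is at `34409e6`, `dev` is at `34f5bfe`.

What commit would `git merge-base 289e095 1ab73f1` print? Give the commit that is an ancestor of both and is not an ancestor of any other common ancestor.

Ancestors of 289e095: {289e095, 9d60f83, aba2933, fba9fba}.
Ancestors of 1ab73f1: {1ab73f1, 9d60f83, aba2933, fba9fba}.
Common ancestors: {9d60f83, aba2933, fba9fba}.
Among these, 9d60f83 is not an ancestor of any other common ancestor — it is the merge base.

9d60f83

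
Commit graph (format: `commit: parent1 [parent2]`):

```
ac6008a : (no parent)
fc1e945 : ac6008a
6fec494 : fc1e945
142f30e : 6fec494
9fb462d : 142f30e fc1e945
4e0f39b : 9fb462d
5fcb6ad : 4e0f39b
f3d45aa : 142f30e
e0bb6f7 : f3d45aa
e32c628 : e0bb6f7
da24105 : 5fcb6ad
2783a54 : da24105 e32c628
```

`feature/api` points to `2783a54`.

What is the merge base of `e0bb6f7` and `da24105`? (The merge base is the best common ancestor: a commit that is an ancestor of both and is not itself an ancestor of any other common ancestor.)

142f30e

Ancestors of e0bb6f7: {142f30e, 6fec494, ac6008a, e0bb6f7, f3d45aa, fc1e945}.
Ancestors of da24105: {142f30e, 4e0f39b, 5fcb6ad, 6fec494, 9fb462d, ac6008a, da24105, fc1e945}.
Common ancestors: {142f30e, 6fec494, ac6008a, fc1e945}.
Among these, 142f30e is not an ancestor of any other common ancestor — it is the merge base.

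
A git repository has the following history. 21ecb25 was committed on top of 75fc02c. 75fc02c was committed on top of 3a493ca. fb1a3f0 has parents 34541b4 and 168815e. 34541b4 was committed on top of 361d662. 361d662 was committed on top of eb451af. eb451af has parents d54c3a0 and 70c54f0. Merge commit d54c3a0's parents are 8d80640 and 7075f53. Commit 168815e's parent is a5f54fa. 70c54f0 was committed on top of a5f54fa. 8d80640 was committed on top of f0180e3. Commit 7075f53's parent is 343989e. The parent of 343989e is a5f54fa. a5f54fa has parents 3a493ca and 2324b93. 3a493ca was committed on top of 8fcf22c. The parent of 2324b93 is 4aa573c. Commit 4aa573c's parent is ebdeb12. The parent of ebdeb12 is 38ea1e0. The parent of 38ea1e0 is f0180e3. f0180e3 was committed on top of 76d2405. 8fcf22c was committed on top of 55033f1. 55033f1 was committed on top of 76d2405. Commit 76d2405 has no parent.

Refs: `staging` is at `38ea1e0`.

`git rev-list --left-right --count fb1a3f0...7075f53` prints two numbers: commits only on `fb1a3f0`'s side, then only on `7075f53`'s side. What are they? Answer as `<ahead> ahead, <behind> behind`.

8 ahead, 0 behind

Reachable from fb1a3f0: {168815e, 2324b93, 343989e, 34541b4, 361d662, 38ea1e0, 3a493ca, 4aa573c, 55033f1, 7075f53, 70c54f0, 76d2405, 8d80640, 8fcf22c, a5f54fa, d54c3a0, eb451af, ebdeb12, f0180e3, fb1a3f0}.
Reachable from 7075f53: {2324b93, 343989e, 38ea1e0, 3a493ca, 4aa573c, 55033f1, 7075f53, 76d2405, 8fcf22c, a5f54fa, ebdeb12, f0180e3}.
Only in fb1a3f0's history (ahead): {168815e, 34541b4, 361d662, 70c54f0, 8d80640, d54c3a0, eb451af, fb1a3f0} — 8.
Only in 7075f53's history (behind): {} — 0.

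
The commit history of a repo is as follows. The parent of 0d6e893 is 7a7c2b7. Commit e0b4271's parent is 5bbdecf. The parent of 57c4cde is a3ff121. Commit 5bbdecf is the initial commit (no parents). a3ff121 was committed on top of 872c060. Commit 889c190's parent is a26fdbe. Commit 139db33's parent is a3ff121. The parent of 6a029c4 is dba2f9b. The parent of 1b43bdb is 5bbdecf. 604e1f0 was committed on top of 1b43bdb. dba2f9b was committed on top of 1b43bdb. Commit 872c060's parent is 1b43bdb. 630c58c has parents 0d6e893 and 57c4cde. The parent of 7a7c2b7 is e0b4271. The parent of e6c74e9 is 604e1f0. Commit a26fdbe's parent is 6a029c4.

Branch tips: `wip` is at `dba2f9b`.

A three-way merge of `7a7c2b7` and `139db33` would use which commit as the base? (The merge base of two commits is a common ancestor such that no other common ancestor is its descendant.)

Ancestors of 7a7c2b7: {5bbdecf, 7a7c2b7, e0b4271}.
Ancestors of 139db33: {139db33, 1b43bdb, 5bbdecf, 872c060, a3ff121}.
Common ancestors: {5bbdecf}.
The only common ancestor is 5bbdecf, so it is the merge base.

5bbdecf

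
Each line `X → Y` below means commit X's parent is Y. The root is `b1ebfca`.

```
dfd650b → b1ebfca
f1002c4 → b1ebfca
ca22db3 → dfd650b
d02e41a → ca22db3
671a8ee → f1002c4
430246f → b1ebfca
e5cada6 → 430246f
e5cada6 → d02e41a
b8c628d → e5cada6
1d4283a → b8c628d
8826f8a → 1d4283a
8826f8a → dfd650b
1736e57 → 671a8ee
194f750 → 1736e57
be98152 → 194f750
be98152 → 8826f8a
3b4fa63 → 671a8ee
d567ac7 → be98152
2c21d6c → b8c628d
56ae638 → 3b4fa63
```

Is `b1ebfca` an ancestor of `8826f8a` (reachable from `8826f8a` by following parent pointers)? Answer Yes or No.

Yes

Ancestors of 8826f8a (commits reachable by following parents): {1d4283a, 430246f, 8826f8a, b1ebfca, b8c628d, ca22db3, d02e41a, dfd650b, e5cada6}.
b1ebfca is in that set, so it is an ancestor of 8826f8a.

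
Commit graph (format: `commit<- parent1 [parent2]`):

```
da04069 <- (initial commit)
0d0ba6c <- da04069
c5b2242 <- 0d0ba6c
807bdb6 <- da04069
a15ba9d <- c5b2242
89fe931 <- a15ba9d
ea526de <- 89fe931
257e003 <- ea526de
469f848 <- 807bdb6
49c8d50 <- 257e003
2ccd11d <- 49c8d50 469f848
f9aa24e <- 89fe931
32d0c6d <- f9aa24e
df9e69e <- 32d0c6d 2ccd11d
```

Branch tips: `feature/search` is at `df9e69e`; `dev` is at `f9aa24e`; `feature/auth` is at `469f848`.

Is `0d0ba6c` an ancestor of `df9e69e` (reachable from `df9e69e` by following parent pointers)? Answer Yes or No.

Yes

Ancestors of df9e69e (commits reachable by following parents): {0d0ba6c, 257e003, 2ccd11d, 32d0c6d, 469f848, 49c8d50, 807bdb6, 89fe931, a15ba9d, c5b2242, da04069, df9e69e, ea526de, f9aa24e}.
0d0ba6c is in that set, so it is an ancestor of df9e69e.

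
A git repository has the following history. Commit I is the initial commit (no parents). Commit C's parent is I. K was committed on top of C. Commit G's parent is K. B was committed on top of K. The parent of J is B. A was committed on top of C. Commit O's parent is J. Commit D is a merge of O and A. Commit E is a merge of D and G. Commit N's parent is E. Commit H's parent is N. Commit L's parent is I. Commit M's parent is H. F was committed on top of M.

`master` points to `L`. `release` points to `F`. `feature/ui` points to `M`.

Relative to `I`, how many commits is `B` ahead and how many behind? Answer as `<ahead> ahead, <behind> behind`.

Reachable from B: {B, C, I, K}.
Reachable from I: {I}.
Only in B's history (ahead): {B, C, K} — 3.
Only in I's history (behind): {} — 0.

3 ahead, 0 behind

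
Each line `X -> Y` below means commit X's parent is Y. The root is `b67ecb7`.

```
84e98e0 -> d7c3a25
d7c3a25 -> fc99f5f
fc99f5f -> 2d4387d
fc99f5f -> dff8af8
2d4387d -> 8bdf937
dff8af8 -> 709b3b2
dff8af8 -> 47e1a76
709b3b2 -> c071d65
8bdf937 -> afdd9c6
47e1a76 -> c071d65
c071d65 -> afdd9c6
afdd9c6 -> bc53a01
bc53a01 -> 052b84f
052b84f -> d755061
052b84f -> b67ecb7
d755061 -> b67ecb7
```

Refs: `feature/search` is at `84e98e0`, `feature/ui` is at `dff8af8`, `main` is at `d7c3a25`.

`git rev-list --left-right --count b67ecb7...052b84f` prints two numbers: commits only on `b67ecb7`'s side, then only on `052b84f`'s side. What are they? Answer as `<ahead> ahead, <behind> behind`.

0 ahead, 2 behind

Reachable from b67ecb7: {b67ecb7}.
Reachable from 052b84f: {052b84f, b67ecb7, d755061}.
Only in b67ecb7's history (ahead): {} — 0.
Only in 052b84f's history (behind): {052b84f, d755061} — 2.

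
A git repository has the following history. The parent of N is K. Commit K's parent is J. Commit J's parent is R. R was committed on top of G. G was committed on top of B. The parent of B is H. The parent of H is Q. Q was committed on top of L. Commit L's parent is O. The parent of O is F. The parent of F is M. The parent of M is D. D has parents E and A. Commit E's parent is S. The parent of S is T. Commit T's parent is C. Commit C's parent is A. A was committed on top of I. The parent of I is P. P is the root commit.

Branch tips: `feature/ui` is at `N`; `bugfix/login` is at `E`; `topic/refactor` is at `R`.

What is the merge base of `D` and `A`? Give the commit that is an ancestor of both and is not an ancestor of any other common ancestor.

Ancestors of D: {A, C, D, E, I, P, S, T}.
Ancestors of A: {A, I, P}.
Common ancestors: {A, I, P}.
Among these, A is not an ancestor of any other common ancestor — it is the merge base.

A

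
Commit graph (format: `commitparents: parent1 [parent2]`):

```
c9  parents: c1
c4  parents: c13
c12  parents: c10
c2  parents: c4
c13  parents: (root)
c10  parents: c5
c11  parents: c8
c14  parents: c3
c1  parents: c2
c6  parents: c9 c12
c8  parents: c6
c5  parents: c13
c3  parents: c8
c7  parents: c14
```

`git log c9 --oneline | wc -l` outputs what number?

Walking parent pointers from c9: reachable set = {c1, c13, c2, c4, c9}.
That is 5 commits.

5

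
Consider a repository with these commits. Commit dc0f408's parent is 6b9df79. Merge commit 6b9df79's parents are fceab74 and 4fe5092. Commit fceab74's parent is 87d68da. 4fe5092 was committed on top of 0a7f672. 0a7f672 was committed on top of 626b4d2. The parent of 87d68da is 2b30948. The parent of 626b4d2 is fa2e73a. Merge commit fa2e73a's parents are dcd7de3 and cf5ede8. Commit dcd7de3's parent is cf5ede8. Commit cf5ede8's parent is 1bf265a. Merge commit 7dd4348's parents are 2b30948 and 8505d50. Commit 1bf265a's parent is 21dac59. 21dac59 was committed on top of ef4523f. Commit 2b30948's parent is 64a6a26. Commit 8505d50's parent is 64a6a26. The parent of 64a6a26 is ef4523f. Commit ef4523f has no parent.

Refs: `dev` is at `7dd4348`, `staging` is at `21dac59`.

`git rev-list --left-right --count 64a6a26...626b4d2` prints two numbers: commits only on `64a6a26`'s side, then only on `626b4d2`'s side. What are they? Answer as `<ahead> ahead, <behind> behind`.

1 ahead, 6 behind

Reachable from 64a6a26: {64a6a26, ef4523f}.
Reachable from 626b4d2: {1bf265a, 21dac59, 626b4d2, cf5ede8, dcd7de3, ef4523f, fa2e73a}.
Only in 64a6a26's history (ahead): {64a6a26} — 1.
Only in 626b4d2's history (behind): {1bf265a, 21dac59, 626b4d2, cf5ede8, dcd7de3, fa2e73a} — 6.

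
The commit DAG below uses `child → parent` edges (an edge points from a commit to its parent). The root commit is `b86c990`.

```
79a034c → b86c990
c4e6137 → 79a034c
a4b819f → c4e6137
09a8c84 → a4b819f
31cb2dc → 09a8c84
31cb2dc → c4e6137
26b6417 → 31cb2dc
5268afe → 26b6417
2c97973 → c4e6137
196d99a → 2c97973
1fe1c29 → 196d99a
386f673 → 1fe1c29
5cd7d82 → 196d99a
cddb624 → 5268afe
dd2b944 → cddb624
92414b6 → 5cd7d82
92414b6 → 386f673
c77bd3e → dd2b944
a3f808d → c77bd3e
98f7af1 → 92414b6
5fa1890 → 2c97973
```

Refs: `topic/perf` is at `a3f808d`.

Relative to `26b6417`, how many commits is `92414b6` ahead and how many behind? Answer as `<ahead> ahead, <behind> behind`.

Reachable from 92414b6: {196d99a, 1fe1c29, 2c97973, 386f673, 5cd7d82, 79a034c, 92414b6, b86c990, c4e6137}.
Reachable from 26b6417: {09a8c84, 26b6417, 31cb2dc, 79a034c, a4b819f, b86c990, c4e6137}.
Only in 92414b6's history (ahead): {196d99a, 1fe1c29, 2c97973, 386f673, 5cd7d82, 92414b6} — 6.
Only in 26b6417's history (behind): {09a8c84, 26b6417, 31cb2dc, a4b819f} — 4.

6 ahead, 4 behind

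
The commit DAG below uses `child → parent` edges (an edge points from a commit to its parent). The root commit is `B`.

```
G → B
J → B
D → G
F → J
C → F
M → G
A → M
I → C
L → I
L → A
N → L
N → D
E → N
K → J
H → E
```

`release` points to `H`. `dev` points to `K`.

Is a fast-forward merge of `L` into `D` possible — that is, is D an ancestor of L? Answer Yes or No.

A fast-forward from D to L is possible iff D is an ancestor of L.
Ancestors of L: {A, B, C, F, G, I, J, L, M}.
D is not among them, so fast-forward is not possible.

No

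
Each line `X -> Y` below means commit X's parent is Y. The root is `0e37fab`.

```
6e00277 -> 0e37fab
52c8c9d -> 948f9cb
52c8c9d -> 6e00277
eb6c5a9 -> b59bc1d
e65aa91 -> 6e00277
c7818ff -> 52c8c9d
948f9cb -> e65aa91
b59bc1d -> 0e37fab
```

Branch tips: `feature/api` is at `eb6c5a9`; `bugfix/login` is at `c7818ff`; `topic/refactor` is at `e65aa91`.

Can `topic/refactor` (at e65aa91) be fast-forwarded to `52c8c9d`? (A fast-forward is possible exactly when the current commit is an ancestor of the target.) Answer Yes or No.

A fast-forward from e65aa91 to 52c8c9d is possible iff e65aa91 is an ancestor of 52c8c9d.
Ancestors of 52c8c9d: {0e37fab, 52c8c9d, 6e00277, 948f9cb, e65aa91}.
e65aa91 is among them, so fast-forward is possible.

Yes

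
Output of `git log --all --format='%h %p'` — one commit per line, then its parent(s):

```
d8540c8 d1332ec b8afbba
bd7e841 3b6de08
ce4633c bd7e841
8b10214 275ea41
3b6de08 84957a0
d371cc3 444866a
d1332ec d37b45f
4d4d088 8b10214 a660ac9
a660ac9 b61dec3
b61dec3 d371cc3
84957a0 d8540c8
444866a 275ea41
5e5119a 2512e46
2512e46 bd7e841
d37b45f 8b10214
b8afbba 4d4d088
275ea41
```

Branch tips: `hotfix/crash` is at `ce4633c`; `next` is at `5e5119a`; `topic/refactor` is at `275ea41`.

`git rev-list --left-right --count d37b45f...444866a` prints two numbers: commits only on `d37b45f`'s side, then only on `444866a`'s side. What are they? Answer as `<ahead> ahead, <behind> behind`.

Reachable from d37b45f: {275ea41, 8b10214, d37b45f}.
Reachable from 444866a: {275ea41, 444866a}.
Only in d37b45f's history (ahead): {8b10214, d37b45f} — 2.
Only in 444866a's history (behind): {444866a} — 1.

2 ahead, 1 behind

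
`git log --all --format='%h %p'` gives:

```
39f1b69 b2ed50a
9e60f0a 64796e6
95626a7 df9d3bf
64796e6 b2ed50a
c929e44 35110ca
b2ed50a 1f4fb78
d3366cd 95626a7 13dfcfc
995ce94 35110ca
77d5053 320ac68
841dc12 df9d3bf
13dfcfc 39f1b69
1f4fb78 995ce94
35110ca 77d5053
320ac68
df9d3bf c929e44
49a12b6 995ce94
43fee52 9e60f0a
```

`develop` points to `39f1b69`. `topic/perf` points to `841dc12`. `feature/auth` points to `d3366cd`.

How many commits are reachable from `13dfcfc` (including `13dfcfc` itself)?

8

Walking parent pointers from 13dfcfc: reachable set = {13dfcfc, 1f4fb78, 320ac68, 35110ca, 39f1b69, 77d5053, 995ce94, b2ed50a}.
That is 8 commits.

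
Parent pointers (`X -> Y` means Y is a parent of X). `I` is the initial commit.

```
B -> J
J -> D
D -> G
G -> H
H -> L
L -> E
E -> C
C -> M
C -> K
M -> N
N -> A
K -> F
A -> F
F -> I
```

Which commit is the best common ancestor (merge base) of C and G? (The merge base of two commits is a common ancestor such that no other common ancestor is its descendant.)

C

Ancestors of C: {A, C, F, I, K, M, N}.
Ancestors of G: {A, C, E, F, G, H, I, K, L, M, N}.
Common ancestors: {A, C, F, I, K, M, N}.
Among these, C is not an ancestor of any other common ancestor — it is the merge base.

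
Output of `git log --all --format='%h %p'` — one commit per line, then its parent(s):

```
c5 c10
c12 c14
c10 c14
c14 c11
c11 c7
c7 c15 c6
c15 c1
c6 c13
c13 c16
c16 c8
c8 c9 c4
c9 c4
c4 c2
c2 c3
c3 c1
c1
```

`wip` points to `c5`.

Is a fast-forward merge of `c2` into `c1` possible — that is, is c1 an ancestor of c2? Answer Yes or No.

Yes

A fast-forward from c1 to c2 is possible iff c1 is an ancestor of c2.
Ancestors of c2: {c1, c2, c3}.
c1 is among them, so fast-forward is possible.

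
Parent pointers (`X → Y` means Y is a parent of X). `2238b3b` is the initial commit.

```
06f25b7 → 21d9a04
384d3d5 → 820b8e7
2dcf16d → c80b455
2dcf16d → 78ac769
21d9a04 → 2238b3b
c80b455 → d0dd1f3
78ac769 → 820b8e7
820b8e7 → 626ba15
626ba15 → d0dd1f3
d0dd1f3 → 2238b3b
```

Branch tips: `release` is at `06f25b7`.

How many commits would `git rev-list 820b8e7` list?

Walking parent pointers from 820b8e7: reachable set = {2238b3b, 626ba15, 820b8e7, d0dd1f3}.
That is 4 commits.

4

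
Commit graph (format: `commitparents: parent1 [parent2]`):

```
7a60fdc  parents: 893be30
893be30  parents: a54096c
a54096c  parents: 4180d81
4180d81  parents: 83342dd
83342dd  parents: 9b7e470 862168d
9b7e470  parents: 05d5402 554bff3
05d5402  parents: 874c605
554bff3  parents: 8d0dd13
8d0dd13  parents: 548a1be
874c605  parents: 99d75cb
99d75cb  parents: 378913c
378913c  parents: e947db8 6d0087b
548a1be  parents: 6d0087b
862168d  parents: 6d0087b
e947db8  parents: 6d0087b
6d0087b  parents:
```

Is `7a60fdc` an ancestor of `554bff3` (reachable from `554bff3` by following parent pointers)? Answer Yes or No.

No

Ancestors of 554bff3: {548a1be, 554bff3, 6d0087b, 8d0dd13}.
7a60fdc is not in that set, so it is not an ancestor of 554bff3.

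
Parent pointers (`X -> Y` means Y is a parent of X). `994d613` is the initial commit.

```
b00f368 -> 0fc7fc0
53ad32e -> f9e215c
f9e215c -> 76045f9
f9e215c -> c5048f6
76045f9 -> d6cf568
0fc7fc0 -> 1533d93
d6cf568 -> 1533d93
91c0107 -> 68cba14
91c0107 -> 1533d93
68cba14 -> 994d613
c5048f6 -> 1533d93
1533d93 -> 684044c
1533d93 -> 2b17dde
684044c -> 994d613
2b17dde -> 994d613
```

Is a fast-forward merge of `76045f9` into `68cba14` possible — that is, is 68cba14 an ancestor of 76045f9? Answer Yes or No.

No

A fast-forward from 68cba14 to 76045f9 is possible iff 68cba14 is an ancestor of 76045f9.
Ancestors of 76045f9: {1533d93, 2b17dde, 684044c, 76045f9, 994d613, d6cf568}.
68cba14 is not among them, so fast-forward is not possible.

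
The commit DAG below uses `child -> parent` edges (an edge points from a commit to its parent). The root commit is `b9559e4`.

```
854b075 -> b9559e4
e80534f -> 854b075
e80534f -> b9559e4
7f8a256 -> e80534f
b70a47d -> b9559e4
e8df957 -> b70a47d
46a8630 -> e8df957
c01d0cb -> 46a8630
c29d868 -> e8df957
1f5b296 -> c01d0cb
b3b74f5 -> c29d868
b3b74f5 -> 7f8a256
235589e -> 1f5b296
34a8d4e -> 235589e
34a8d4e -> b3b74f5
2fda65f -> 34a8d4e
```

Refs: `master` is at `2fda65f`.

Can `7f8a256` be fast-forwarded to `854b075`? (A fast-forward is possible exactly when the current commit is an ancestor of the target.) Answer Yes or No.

A fast-forward from 7f8a256 to 854b075 is possible iff 7f8a256 is an ancestor of 854b075.
Ancestors of 854b075: {854b075, b9559e4}.
7f8a256 is not among them, so fast-forward is not possible.

No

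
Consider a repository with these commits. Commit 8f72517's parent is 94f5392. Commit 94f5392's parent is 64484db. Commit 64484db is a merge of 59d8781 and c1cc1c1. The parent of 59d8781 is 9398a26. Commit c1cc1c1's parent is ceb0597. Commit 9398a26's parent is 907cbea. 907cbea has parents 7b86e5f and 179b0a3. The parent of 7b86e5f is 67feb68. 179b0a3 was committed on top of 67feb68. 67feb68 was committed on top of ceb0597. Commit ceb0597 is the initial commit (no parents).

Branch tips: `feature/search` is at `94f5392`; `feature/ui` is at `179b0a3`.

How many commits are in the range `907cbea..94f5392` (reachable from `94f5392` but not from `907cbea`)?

5

Reachable from 94f5392: {179b0a3, 59d8781, 64484db, 67feb68, 7b86e5f, 907cbea, 9398a26, 94f5392, c1cc1c1, ceb0597}.
Reachable from 907cbea: {179b0a3, 67feb68, 7b86e5f, 907cbea, ceb0597}.
In 94f5392's history but not 907cbea's: {59d8781, 64484db, 9398a26, 94f5392, c1cc1c1} — 5 commits.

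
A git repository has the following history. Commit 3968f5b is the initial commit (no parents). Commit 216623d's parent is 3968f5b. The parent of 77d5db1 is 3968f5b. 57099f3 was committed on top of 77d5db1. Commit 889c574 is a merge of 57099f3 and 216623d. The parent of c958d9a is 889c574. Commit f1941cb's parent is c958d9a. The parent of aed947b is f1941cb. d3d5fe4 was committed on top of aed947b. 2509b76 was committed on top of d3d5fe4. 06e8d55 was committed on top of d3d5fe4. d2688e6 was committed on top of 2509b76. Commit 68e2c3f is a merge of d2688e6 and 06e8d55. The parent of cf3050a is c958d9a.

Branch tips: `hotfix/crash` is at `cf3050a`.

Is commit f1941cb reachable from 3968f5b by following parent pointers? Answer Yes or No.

Ancestors of 3968f5b: {3968f5b}.
f1941cb is not in that set, so it is not an ancestor of 3968f5b.

No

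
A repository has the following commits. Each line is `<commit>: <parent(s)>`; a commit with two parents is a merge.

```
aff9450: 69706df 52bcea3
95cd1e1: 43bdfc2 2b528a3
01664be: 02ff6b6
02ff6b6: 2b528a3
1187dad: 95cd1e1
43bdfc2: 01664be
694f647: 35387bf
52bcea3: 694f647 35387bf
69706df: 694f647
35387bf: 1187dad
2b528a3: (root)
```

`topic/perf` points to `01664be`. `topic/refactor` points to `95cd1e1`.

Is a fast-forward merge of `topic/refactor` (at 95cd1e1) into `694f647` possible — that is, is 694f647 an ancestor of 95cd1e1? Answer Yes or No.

A fast-forward from 694f647 to 95cd1e1 is possible iff 694f647 is an ancestor of 95cd1e1.
Ancestors of 95cd1e1: {01664be, 02ff6b6, 2b528a3, 43bdfc2, 95cd1e1}.
694f647 is not among them, so fast-forward is not possible.

No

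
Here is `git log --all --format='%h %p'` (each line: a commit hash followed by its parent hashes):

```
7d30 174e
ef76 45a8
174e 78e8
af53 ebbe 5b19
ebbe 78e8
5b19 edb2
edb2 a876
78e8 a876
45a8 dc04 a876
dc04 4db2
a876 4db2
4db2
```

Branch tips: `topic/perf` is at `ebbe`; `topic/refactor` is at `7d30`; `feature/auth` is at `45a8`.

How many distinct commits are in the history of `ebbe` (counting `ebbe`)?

4

Walking parent pointers from ebbe: reachable set = {4db2, 78e8, a876, ebbe}.
That is 4 commits.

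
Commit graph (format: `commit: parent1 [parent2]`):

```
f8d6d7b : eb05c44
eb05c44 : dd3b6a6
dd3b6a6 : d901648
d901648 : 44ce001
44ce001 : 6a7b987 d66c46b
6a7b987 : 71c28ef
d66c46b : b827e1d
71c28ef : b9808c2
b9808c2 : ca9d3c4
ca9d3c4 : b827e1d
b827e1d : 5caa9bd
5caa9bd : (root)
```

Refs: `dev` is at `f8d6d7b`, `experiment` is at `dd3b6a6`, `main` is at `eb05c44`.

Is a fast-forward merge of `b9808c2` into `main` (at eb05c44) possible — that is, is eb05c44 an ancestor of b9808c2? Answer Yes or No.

A fast-forward from eb05c44 to b9808c2 is possible iff eb05c44 is an ancestor of b9808c2.
Ancestors of b9808c2: {5caa9bd, b827e1d, b9808c2, ca9d3c4}.
eb05c44 is not among them, so fast-forward is not possible.

No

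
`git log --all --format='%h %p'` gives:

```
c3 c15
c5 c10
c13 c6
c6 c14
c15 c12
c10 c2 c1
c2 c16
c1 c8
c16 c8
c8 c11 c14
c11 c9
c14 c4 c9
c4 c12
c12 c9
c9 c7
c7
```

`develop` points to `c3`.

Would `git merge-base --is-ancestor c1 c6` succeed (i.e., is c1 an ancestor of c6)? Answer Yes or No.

Ancestors of c6: {c12, c14, c4, c6, c7, c9}.
c1 is not in that set, so it is not an ancestor of c6.

No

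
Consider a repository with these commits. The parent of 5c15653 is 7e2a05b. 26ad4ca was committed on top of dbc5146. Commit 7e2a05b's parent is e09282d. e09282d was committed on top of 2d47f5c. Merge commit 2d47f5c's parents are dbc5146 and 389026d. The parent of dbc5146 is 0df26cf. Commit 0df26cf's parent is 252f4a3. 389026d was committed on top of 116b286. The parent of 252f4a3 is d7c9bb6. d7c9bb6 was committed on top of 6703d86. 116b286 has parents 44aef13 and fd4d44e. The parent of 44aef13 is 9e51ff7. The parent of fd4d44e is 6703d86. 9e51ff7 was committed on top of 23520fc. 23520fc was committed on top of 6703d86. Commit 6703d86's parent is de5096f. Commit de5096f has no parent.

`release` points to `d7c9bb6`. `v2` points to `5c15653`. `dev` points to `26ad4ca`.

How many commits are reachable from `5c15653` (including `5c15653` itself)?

Walking parent pointers from 5c15653: reachable set = {0df26cf, 116b286, 23520fc, 252f4a3, 2d47f5c, 389026d, 44aef13, 5c15653, 6703d86, 7e2a05b, 9e51ff7, d7c9bb6, dbc5146, de5096f, e09282d, fd4d44e}.
That is 16 commits.

16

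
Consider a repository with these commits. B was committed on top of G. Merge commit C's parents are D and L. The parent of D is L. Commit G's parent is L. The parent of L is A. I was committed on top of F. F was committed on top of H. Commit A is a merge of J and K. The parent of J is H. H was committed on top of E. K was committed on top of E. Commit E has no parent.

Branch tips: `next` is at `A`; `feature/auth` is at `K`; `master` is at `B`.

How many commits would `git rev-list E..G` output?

6

Reachable from G: {A, E, G, H, J, K, L}.
Reachable from E: {E}.
In G's history but not E's: {A, G, H, J, K, L} — 6 commits.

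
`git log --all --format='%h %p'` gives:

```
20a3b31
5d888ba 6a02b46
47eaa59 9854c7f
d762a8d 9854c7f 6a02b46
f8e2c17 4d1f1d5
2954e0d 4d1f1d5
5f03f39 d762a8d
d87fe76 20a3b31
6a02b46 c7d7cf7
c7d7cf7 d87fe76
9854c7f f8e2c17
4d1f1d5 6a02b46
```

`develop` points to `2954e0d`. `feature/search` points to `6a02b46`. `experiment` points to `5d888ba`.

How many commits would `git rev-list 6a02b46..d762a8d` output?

4

Reachable from d762a8d: {20a3b31, 4d1f1d5, 6a02b46, 9854c7f, c7d7cf7, d762a8d, d87fe76, f8e2c17}.
Reachable from 6a02b46: {20a3b31, 6a02b46, c7d7cf7, d87fe76}.
In d762a8d's history but not 6a02b46's: {4d1f1d5, 9854c7f, d762a8d, f8e2c17} — 4 commits.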